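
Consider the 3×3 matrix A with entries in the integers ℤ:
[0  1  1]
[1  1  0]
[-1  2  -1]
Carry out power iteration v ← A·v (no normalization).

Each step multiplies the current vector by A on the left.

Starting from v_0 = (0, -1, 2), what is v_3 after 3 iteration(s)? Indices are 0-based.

v_3 = (1, -5, 4)

v_0 = (0, -1, 2).
v_1 = A·v_0 = (1, -1, -4).
v_2 = A·v_1 = (-5, 0, 1).
v_3 = A·v_2 = (1, -5, 4).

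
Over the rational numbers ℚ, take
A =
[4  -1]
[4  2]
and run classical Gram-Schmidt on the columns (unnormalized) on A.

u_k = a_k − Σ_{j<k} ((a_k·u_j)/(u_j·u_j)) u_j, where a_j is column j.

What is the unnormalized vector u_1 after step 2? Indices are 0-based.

Step 1: u_0 = a_0 = (4, 4).
Step 2: u_1 = a_1 − (1/8)·u_0 = (-3/2, 3/2).

u_1 = (-3/2, 3/2)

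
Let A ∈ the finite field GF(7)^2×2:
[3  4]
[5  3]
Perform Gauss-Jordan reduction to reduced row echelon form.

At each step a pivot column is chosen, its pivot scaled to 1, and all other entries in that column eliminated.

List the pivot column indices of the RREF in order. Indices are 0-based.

pivot columns: 0, 1

[1] R0 /= 3  ⇒  (1, 6)
     R1 -= 5·R0  ⇒  (0, 1)
[2] R1 /= 1  ⇒  (0, 1)
     R0 -= 6·R1  ⇒  (1, 0)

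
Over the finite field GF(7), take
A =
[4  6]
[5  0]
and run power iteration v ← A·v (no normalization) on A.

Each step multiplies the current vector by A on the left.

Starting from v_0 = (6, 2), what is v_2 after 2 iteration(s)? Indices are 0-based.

v_0 = (6, 2).
v_1 = A·v_0 = (1, 2).
v_2 = A·v_1 = (2, 5).

v_2 = (2, 5)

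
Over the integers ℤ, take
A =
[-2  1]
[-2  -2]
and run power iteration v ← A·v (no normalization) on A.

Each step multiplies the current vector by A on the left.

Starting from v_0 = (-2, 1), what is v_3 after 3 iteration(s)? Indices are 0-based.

v_0 = (-2, 1).
v_1 = A·v_0 = (5, 2).
v_2 = A·v_1 = (-8, -14).
v_3 = A·v_2 = (2, 44).

v_3 = (2, 44)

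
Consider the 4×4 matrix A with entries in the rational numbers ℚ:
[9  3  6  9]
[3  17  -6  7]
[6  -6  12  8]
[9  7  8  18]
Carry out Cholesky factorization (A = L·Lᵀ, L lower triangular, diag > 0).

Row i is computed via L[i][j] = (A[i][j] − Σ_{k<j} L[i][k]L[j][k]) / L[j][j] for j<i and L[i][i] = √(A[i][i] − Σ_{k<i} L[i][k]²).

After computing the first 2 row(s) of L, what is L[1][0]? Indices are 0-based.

L[1][0] = 1

Step 1: L[0][0] = √(9) = 3.
  L[1][0] = (3) / L[0][0] = 1.
Step 2: L[1][1] = √(16) = 4.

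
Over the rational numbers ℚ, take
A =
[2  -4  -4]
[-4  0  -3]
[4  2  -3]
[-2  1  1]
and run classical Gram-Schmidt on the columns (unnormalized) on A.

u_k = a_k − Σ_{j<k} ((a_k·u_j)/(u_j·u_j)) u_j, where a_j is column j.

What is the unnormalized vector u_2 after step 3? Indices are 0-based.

u_2 = (-322/209, -815/209, -59/19, 10/209)

Step 1: u_0 = a_0 = (2, -4, 4, -2).
Step 2: u_1 = a_1 − (-1/20)·u_0 = (-39/10, -1/5, 11/5, 9/10).
Step 3: u_2 = a_2 − (-1/4)·u_0 − (105/209)·u_1 = (-322/209, -815/209, -59/19, 10/209).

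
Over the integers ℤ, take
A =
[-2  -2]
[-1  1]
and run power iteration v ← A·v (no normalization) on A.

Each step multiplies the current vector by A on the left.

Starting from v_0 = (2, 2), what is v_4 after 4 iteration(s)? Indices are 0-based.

v_4 = (112, 40)

v_0 = (2, 2).
v_1 = A·v_0 = (-8, 0).
v_2 = A·v_1 = (16, 8).
v_3 = A·v_2 = (-48, -8).
v_4 = A·v_3 = (112, 40).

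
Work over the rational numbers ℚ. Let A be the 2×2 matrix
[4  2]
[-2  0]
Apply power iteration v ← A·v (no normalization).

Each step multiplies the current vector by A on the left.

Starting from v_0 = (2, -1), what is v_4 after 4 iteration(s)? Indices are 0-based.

v_4 = (96, -80)

v_0 = (2, -1).
v_1 = A·v_0 = (6, -4).
v_2 = A·v_1 = (16, -12).
v_3 = A·v_2 = (40, -32).
v_4 = A·v_3 = (96, -80).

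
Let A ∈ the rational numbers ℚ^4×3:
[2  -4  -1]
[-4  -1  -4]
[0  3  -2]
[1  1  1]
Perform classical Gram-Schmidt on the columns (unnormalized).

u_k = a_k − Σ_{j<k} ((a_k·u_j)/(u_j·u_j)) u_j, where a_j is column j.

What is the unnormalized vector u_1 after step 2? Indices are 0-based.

Step 1: u_0 = a_0 = (2, -4, 0, 1).
Step 2: u_1 = a_1 − (-1/7)·u_0 = (-26/7, -11/7, 3, 8/7).

u_1 = (-26/7, -11/7, 3, 8/7)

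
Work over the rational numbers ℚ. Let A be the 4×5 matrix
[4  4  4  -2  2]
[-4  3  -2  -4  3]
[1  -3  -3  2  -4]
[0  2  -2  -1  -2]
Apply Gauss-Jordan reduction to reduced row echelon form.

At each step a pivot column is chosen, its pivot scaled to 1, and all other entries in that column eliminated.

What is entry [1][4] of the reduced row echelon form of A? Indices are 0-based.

M[1][4] = -20/31

[1] R0 /= 4  ⇒  (1, 1, 1, -1/2, 1/2)
     R1 -= -4·R0  ⇒  (0, 7, 2, -6, 5)
     R2 -= 1·R0  ⇒  (0, -4, -4, 5/2, -9/2)
[2] R1 /= 7  ⇒  (0, 1, 2/7, -6/7, 5/7)
     R0 -= 1·R1  ⇒  (1, 0, 5/7, 5/14, -3/14)
     R2 -= -4·R1  ⇒  (0, 0, -20/7, -13/14, -23/14)
     R3 -= 2·R1  ⇒  (0, 0, -18/7, 5/7, -24/7)
[3] R2 /= -20/7  ⇒  (0, 0, 1, 13/40, 23/40)
     R0 -= 5/7·R2  ⇒  (1, 0, 0, 1/8, -5/8)
     R1 -= 2/7·R2  ⇒  (0, 1, 0, -19/20, 11/20)
     R3 -= -18/7·R2  ⇒  (0, 0, 0, 31/20, -39/20)
[4] R3 /= 31/20  ⇒  (0, 0, 0, 1, -39/31)
     R0 -= 1/8·R3  ⇒  (1, 0, 0, 0, -29/62)
     R1 -= -19/20·R3  ⇒  (0, 1, 0, 0, -20/31)
     R2 -= 13/40·R3  ⇒  (0, 0, 1, 0, 61/62)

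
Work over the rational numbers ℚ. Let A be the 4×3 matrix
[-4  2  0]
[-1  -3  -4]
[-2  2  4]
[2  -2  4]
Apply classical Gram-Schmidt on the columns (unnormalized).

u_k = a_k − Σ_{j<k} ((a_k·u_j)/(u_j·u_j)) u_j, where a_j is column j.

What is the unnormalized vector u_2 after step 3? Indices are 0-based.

u_2 = (64/89, -32/89, 300/89, 412/89)

Step 1: u_0 = a_0 = (-4, -1, -2, 2).
Step 2: u_1 = a_1 − (-13/25)·u_0 = (-2/25, -88/25, 24/25, -24/25).
Step 3: u_2 = a_2 − (4/25)·u_0 − (88/89)·u_1 = (64/89, -32/89, 300/89, 412/89).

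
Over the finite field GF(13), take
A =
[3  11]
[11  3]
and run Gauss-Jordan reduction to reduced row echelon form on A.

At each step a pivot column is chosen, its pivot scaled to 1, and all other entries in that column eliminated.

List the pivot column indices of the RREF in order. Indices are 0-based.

pivot columns: 0, 1

step 1: normalize row 0 (÷3) = (1, 8)
  row 1: subtract 11×row0 = (0, 6)
step 2: normalize row 1 (÷6) = (0, 1)
  row 0: subtract 8×row1 = (1, 0)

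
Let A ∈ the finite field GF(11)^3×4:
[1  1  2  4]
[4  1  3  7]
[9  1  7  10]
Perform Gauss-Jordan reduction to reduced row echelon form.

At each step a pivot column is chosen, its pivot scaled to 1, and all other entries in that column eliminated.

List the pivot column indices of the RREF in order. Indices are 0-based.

pivot columns: 0, 1, 2

pivot(0,0)=1: scale R0 → (1, 1, 2, 4)
  clear (1,0): R1 −= (4)R0 → (0, 8, 6, 2)
  clear (2,0): R2 −= (9)R0 → (0, 3, 0, 7)
pivot(1,1)=8: scale R1 → (0, 1, 9, 3)
  clear (0,1): R0 −= (1)R1 → (1, 0, 4, 1)
  clear (2,1): R2 −= (3)R1 → (0, 0, 6, 9)
pivot(2,2)=6: scale R2 → (0, 0, 1, 7)
  clear (0,2): R0 −= (4)R2 → (1, 0, 0, 6)
  clear (1,2): R1 −= (9)R2 → (0, 1, 0, 6)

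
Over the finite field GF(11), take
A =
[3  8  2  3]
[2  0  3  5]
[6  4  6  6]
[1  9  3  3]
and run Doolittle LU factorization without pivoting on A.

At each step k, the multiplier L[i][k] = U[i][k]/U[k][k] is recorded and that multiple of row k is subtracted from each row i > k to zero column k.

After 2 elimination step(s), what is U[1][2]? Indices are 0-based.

U[1][2] = 9

[col 0] pivot 3
  R1 -= 8*R0 → (0, 2, 9, 3)  (L[1][0] := 8)
  R2 -= 2*R0 → (0, 10, 2, 0)  (L[2][0] := 2)
  R3 -= 4*R0 → (0, 10, 6, 2)  (L[3][0] := 4)
[col 1] pivot 2
  R2 -= 5*R1 → (0, 0, 1, 7)  (L[2][1] := 5)
  R3 -= 5*R1 → (0, 0, 5, 9)  (L[3][1] := 5)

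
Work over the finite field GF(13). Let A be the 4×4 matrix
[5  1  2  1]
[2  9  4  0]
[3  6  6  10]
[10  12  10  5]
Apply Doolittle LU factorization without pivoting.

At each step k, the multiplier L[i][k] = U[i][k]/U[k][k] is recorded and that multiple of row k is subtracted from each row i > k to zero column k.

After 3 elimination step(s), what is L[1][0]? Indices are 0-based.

k=0: U[0][0]=5
  eliminate (1,0): mult=3, new row 1: (0, 6, 11, 10); set L[1][0]=3
  eliminate (2,0): mult=11, new row 2: (0, 8, 10, 12); set L[2][0]=11
  eliminate (3,0): mult=2, new row 3: (0, 10, 6, 3); set L[3][0]=2
k=1: U[1][1]=6
  eliminate (2,1): mult=10, new row 2: (0, 0, 4, 3); set L[2][1]=10
  eliminate (3,1): mult=6, new row 3: (0, 0, 5, 8); set L[3][1]=6
k=2: U[2][2]=4
  eliminate (3,2): mult=11, new row 3: (0, 0, 0, 1); set L[3][2]=11

L[1][0] = 3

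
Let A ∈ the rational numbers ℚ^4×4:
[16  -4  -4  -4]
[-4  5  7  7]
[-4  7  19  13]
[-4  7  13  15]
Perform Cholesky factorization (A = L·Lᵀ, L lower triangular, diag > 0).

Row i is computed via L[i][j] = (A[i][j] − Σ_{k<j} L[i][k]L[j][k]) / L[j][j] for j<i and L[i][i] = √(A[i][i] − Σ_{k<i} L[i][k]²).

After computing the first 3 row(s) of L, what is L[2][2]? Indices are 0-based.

Step 1: L[0][0] = √(16) = 4.
  L[1][0] = (-4) / L[0][0] = -1.
Step 2: L[1][1] = √(4) = 2.
  L[2][0] = (-4) / L[0][0] = -1.
  L[2][1] = (6) / L[1][1] = 3.
Step 3: L[2][2] = √(9) = 3.

L[2][2] = 3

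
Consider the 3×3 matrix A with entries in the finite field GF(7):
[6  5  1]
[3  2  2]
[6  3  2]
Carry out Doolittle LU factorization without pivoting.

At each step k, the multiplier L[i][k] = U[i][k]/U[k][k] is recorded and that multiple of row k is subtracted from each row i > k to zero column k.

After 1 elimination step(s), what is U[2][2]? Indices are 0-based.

U[2][2] = 1

[col 0] pivot 6
  R1 -= 4*R0 → (0, 3, 5)  (L[1][0] := 4)
  R2 -= 1*R0 → (0, 5, 1)  (L[2][0] := 1)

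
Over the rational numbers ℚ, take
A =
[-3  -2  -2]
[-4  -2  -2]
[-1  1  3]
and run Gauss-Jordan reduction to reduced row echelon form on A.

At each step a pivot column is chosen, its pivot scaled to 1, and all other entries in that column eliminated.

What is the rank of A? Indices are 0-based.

pivot(0,0)=-3: scale R0 → (1, 2/3, 2/3)
  clear (1,0): R1 −= (-4)R0 → (0, 2/3, 2/3)
  clear (2,0): R2 −= (-1)R0 → (0, 5/3, 11/3)
pivot(1,1)=2/3: scale R1 → (0, 1, 1)
  clear (0,1): R0 −= (2/3)R1 → (1, 0, 0)
  clear (2,1): R2 −= (5/3)R1 → (0, 0, 2)
pivot(2,2)=2: scale R2 → (0, 0, 1)
  clear (1,2): R1 −= (1)R2 → (0, 1, 0)

rank = 3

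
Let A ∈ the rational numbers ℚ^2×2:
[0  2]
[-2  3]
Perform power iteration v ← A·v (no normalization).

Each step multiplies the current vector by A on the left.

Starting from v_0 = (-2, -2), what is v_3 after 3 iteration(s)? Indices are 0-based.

v_0 = (-2, -2).
v_1 = A·v_0 = (-4, -2).
v_2 = A·v_1 = (-4, 2).
v_3 = A·v_2 = (4, 14).

v_3 = (4, 14)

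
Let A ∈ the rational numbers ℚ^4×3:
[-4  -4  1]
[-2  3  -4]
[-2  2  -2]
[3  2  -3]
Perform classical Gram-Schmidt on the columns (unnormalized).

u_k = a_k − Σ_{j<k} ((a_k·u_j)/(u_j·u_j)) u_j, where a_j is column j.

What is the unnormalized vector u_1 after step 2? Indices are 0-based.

u_1 = (-28/11, 41/11, 30/11, 10/11)

Step 1: u_0 = a_0 = (-4, -2, -2, 3).
Step 2: u_1 = a_1 − (4/11)·u_0 = (-28/11, 41/11, 30/11, 10/11).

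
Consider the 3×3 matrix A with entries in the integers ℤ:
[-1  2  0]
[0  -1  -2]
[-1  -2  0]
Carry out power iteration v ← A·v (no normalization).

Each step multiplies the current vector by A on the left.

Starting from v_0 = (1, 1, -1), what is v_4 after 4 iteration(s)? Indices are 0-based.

v_4 = (-7, 21, -11)

v_0 = (1, 1, -1).
v_1 = A·v_0 = (1, 1, -3).
v_2 = A·v_1 = (1, 5, -3).
v_3 = A·v_2 = (9, 1, -11).
v_4 = A·v_3 = (-7, 21, -11).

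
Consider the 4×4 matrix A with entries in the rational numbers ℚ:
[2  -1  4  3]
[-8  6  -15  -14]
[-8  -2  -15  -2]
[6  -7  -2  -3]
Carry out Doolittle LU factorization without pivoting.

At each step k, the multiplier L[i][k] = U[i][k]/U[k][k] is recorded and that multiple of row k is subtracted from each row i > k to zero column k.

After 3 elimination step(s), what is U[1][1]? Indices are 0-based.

Step 1: pivot at (0,0) is 2.
  row1 ← row1 − (-4)·row0  ⇒  L[1][0]=-4, U row1=(0, 2, 1, -2)
  row2 ← row2 − (-4)·row0  ⇒  L[2][0]=-4, U row2=(0, -6, 1, 10)
  row3 ← row3 − (3)·row0  ⇒  L[3][0]=3, U row3=(0, -4, -14, -12)
Step 2: pivot at (1,1) is 2.
  row2 ← row2 − (-3)·row1  ⇒  L[2][1]=-3, U row2=(0, 0, 4, 4)
  row3 ← row3 − (-2)·row1  ⇒  L[3][1]=-2, U row3=(0, 0, -12, -16)
Step 3: pivot at (2,2) is 4.
  row3 ← row3 − (-3)·row2  ⇒  L[3][2]=-3, U row3=(0, 0, 0, -4)

U[1][1] = 2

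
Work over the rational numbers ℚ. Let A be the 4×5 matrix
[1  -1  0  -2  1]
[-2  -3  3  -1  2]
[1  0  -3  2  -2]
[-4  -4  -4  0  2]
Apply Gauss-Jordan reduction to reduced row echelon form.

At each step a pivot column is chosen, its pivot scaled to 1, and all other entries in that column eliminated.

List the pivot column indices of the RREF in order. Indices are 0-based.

pivot columns: 0, 1, 2, 3

pivot(0,0)=1: scale R0 → (1, -1, 0, -2, 1)
  clear (1,0): R1 −= (-2)R0 → (0, -5, 3, -5, 4)
  clear (2,0): R2 −= (1)R0 → (0, 1, -3, 4, -3)
  clear (3,0): R3 −= (-4)R0 → (0, -8, -4, -8, 6)
pivot(1,1)=-5: scale R1 → (0, 1, -3/5, 1, -4/5)
  clear (0,1): R0 −= (-1)R1 → (1, 0, -3/5, -1, 1/5)
  clear (2,1): R2 −= (1)R1 → (0, 0, -12/5, 3, -11/5)
  clear (3,1): R3 −= (-8)R1 → (0, 0, -44/5, 0, -2/5)
pivot(2,2)=-12/5: scale R2 → (0, 0, 1, -5/4, 11/12)
  clear (0,2): R0 −= (-3/5)R2 → (1, 0, 0, -7/4, 3/4)
  clear (1,2): R1 −= (-3/5)R2 → (0, 1, 0, 1/4, -1/4)
  clear (3,2): R3 −= (-44/5)R2 → (0, 0, 0, -11, 23/3)
pivot(3,3)=-11: scale R3 → (0, 0, 0, 1, -23/33)
  clear (0,3): R0 −= (-7/4)R3 → (1, 0, 0, 0, -31/66)
  clear (1,3): R1 −= (1/4)R3 → (0, 1, 0, 0, -5/66)
  clear (2,3): R2 −= (-5/4)R3 → (0, 0, 1, 0, 1/22)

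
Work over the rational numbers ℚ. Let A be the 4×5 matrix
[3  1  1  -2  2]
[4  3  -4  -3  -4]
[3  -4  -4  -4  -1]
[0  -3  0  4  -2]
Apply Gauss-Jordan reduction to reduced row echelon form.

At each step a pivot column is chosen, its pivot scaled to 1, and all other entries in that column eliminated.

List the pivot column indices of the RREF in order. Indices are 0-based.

[1] R0 /= 3  ⇒  (1, 1/3, 1/3, -2/3, 2/3)
     R1 -= 4·R0  ⇒  (0, 5/3, -16/3, -1/3, -20/3)
     R2 -= 3·R0  ⇒  (0, -5, -5, -2, -3)
[2] R1 /= 5/3  ⇒  (0, 1, -16/5, -1/5, -4)
     R0 -= 1/3·R1  ⇒  (1, 0, 7/5, -3/5, 2)
     R2 -= -5·R1  ⇒  (0, 0, -21, -3, -23)
     R3 -= -3·R1  ⇒  (0, 0, -48/5, 17/5, -14)
[3] R2 /= -21  ⇒  (0, 0, 1, 1/7, 23/21)
     R0 -= 7/5·R2  ⇒  (1, 0, 0, -4/5, 7/15)
     R1 -= -16/5·R2  ⇒  (0, 1, 0, 9/35, -52/105)
     R3 -= -48/5·R2  ⇒  (0, 0, 0, 167/35, -122/35)
[4] R3 /= 167/35  ⇒  (0, 0, 0, 1, -122/167)
     R0 -= -4/5·R3  ⇒  (1, 0, 0, 0, -59/501)
     R1 -= 9/35·R3  ⇒  (0, 1, 0, 0, -154/501)
     R2 -= 1/7·R3  ⇒  (0, 0, 1, 0, 601/501)

pivot columns: 0, 1, 2, 3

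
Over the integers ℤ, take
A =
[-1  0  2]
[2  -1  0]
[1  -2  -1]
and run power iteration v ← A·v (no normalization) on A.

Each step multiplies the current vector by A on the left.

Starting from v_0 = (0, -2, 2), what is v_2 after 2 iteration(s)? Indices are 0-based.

v_2 = (0, 6, -2)

v_0 = (0, -2, 2).
v_1 = A·v_0 = (4, 2, 2).
v_2 = A·v_1 = (0, 6, -2).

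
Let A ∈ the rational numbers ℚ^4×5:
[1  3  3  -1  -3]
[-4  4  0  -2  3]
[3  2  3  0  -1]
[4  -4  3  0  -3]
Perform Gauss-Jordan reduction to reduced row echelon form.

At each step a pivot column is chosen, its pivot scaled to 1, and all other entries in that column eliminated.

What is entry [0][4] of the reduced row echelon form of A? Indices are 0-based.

step 1: normalize row 0 (÷1) = (1, 3, 3, -1, -3)
  row 1: subtract -4×row0 = (0, 16, 12, -6, -9)
  row 2: subtract 3×row0 = (0, -7, -6, 3, 8)
  row 3: subtract 4×row0 = (0, -16, -9, 4, 9)
step 2: normalize row 1 (÷16) = (0, 1, 3/4, -3/8, -9/16)
  row 0: subtract 3×row1 = (1, 0, 3/4, 1/8, -21/16)
  row 2: subtract -7×row1 = (0, 0, -3/4, 3/8, 65/16)
  row 3: subtract -16×row1 = (0, 0, 3, -2, 0)
step 3: normalize row 2 (÷-3/4) = (0, 0, 1, -1/2, -65/12)
  row 0: subtract 3/4×row2 = (1, 0, 0, 1/2, 11/4)
  row 1: subtract 3/4×row2 = (0, 1, 0, 0, 7/2)
  row 3: subtract 3×row2 = (0, 0, 0, -1/2, 65/4)
step 4: normalize row 3 (÷-1/2) = (0, 0, 0, 1, -65/2)
  row 0: subtract 1/2×row3 = (1, 0, 0, 0, 19)
  row 2: subtract -1/2×row3 = (0, 0, 1, 0, -65/3)

M[0][4] = 19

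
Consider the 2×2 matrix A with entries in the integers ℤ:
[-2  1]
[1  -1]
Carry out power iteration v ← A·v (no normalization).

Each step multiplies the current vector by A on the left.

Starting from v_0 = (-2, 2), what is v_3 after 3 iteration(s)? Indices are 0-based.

v_3 = (42, -26)

v_0 = (-2, 2).
v_1 = A·v_0 = (6, -4).
v_2 = A·v_1 = (-16, 10).
v_3 = A·v_2 = (42, -26).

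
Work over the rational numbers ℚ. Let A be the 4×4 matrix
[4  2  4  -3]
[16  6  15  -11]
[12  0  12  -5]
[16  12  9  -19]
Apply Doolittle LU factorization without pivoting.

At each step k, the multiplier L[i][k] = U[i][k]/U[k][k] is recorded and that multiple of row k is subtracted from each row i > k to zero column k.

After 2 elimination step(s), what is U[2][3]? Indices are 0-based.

U[2][3] = 1

[col 0] pivot 4
  R1 -= 4*R0 → (0, -2, -1, 1)  (L[1][0] := 4)
  R2 -= 3*R0 → (0, -6, 0, 4)  (L[2][0] := 3)
  R3 -= 4*R0 → (0, 4, -7, -7)  (L[3][0] := 4)
[col 1] pivot -2
  R2 -= 3*R1 → (0, 0, 3, 1)  (L[2][1] := 3)
  R3 -= -2*R1 → (0, 0, -9, -5)  (L[3][1] := -2)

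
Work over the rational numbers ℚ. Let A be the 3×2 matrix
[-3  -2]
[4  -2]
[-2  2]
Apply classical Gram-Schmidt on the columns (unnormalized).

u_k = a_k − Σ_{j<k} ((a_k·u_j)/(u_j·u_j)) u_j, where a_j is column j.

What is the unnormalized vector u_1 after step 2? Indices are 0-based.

Step 1: u_0 = a_0 = (-3, 4, -2).
Step 2: u_1 = a_1 − (-6/29)·u_0 = (-76/29, -34/29, 46/29).

u_1 = (-76/29, -34/29, 46/29)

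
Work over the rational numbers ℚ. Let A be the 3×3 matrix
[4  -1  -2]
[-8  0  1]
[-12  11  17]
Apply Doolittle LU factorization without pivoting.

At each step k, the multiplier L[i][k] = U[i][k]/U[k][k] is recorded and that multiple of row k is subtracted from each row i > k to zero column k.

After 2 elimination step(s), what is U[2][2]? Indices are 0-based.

U[2][2] = -1

k=0: U[0][0]=4
  eliminate (1,0): mult=-2, new row 1: (0, -2, -3); set L[1][0]=-2
  eliminate (2,0): mult=-3, new row 2: (0, 8, 11); set L[2][0]=-3
k=1: U[1][1]=-2
  eliminate (2,1): mult=-4, new row 2: (0, 0, -1); set L[2][1]=-4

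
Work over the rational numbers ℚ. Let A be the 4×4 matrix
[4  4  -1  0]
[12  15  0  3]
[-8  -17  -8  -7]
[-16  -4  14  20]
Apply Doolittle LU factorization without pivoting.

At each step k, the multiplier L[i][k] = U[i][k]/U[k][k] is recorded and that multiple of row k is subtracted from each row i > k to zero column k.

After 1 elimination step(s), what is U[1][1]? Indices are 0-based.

Step 1: pivot at (0,0) is 4.
  row1 ← row1 − (3)·row0  ⇒  L[1][0]=3, U row1=(0, 3, 3, 3)
  row2 ← row2 − (-2)·row0  ⇒  L[2][0]=-2, U row2=(0, -9, -10, -7)
  row3 ← row3 − (-4)·row0  ⇒  L[3][0]=-4, U row3=(0, 12, 10, 20)

U[1][1] = 3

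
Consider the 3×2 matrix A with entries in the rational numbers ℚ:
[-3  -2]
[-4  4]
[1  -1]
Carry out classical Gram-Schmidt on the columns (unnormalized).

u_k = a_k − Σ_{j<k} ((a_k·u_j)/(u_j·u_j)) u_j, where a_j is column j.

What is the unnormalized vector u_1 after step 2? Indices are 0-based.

Step 1: u_0 = a_0 = (-3, -4, 1).
Step 2: u_1 = a_1 − (-11/26)·u_0 = (-85/26, 30/13, -15/26).

u_1 = (-85/26, 30/13, -15/26)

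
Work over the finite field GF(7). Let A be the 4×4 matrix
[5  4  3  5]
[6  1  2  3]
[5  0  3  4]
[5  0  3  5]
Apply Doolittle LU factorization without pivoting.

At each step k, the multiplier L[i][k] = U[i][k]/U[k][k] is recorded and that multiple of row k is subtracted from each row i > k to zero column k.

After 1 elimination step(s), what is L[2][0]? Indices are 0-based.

k=0: U[0][0]=5
  eliminate (1,0): mult=4, new row 1: (0, 6, 4, 4); set L[1][0]=4
  eliminate (2,0): mult=1, new row 2: (0, 3, 0, 6); set L[2][0]=1
  eliminate (3,0): mult=1, new row 3: (0, 3, 0, 0); set L[3][0]=1

L[2][0] = 1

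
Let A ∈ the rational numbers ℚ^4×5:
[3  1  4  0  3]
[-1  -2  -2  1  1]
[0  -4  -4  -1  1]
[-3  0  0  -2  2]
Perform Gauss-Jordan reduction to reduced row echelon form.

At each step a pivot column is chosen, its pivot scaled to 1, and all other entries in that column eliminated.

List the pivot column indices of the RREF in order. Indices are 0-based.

pivot columns: 0, 1, 2, 3

pivot(0,0)=3: scale R0 → (1, 1/3, 4/3, 0, 1)
  clear (1,0): R1 −= (-1)R0 → (0, -5/3, -2/3, 1, 2)
  clear (3,0): R3 −= (-3)R0 → (0, 1, 4, -2, 5)
pivot(1,1)=-5/3: scale R1 → (0, 1, 2/5, -3/5, -6/5)
  clear (0,1): R0 −= (1/3)R1 → (1, 0, 6/5, 1/5, 7/5)
  clear (2,1): R2 −= (-4)R1 → (0, 0, -12/5, -17/5, -19/5)
  clear (3,1): R3 −= (1)R1 → (0, 0, 18/5, -7/5, 31/5)
pivot(2,2)=-12/5: scale R2 → (0, 0, 1, 17/12, 19/12)
  clear (0,2): R0 −= (6/5)R2 → (1, 0, 0, -3/2, -1/2)
  clear (1,2): R1 −= (2/5)R2 → (0, 1, 0, -7/6, -11/6)
  clear (3,2): R3 −= (18/5)R2 → (0, 0, 0, -13/2, 1/2)
pivot(3,3)=-13/2: scale R3 → (0, 0, 0, 1, -1/13)
  clear (0,3): R0 −= (-3/2)R3 → (1, 0, 0, 0, -8/13)
  clear (1,3): R1 −= (-7/6)R3 → (0, 1, 0, 0, -25/13)
  clear (2,3): R2 −= (17/12)R3 → (0, 0, 1, 0, 22/13)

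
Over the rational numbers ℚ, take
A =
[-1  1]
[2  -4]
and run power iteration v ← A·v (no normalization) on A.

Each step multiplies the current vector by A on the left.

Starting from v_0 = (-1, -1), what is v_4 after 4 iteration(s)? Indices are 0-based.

v_0 = (-1, -1).
v_1 = A·v_0 = (0, 2).
v_2 = A·v_1 = (2, -8).
v_3 = A·v_2 = (-10, 36).
v_4 = A·v_3 = (46, -164).

v_4 = (46, -164)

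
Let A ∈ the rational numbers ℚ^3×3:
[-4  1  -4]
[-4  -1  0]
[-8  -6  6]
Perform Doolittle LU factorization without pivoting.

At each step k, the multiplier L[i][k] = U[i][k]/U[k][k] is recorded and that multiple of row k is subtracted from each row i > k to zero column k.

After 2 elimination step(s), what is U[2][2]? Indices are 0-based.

[col 0] pivot -4
  R1 -= 1*R0 → (0, -2, 4)  (L[1][0] := 1)
  R2 -= 2*R0 → (0, -8, 14)  (L[2][0] := 2)
[col 1] pivot -2
  R2 -= 4*R1 → (0, 0, -2)  (L[2][1] := 4)

U[2][2] = -2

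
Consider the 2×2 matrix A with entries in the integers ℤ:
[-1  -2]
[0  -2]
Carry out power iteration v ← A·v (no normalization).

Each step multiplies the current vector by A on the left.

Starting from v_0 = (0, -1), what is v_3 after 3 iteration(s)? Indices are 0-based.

v_3 = (14, 8)

v_0 = (0, -1).
v_1 = A·v_0 = (2, 2).
v_2 = A·v_1 = (-6, -4).
v_3 = A·v_2 = (14, 8).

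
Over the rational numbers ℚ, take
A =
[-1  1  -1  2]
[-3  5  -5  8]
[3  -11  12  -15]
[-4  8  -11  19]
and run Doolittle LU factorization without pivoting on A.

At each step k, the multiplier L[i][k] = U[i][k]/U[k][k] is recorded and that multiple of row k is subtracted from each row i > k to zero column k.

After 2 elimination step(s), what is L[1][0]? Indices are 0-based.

k=0: U[0][0]=-1
  eliminate (1,0): mult=3, new row 1: (0, 2, -2, 2); set L[1][0]=3
  eliminate (2,0): mult=-3, new row 2: (0, -8, 9, -9); set L[2][0]=-3
  eliminate (3,0): mult=4, new row 3: (0, 4, -7, 11); set L[3][0]=4
k=1: U[1][1]=2
  eliminate (2,1): mult=-4, new row 2: (0, 0, 1, -1); set L[2][1]=-4
  eliminate (3,1): mult=2, new row 3: (0, 0, -3, 7); set L[3][1]=2

L[1][0] = 3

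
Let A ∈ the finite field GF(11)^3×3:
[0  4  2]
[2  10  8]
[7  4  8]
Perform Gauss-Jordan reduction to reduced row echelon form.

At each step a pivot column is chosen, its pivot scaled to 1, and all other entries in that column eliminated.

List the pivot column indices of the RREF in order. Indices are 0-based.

pivot columns: 0, 1, 2

step 1: exchange rows 0,1
step 1: normalize row 0 (÷2) = (1, 5, 4)
  row 2: subtract 7×row0 = (0, 2, 2)
step 2: normalize row 1 (÷4) = (0, 1, 6)
  row 0: subtract 5×row1 = (1, 0, 7)
  row 2: subtract 2×row1 = (0, 0, 1)
step 3: normalize row 2 (÷1) = (0, 0, 1)
  row 0: subtract 7×row2 = (1, 0, 0)
  row 1: subtract 6×row2 = (0, 1, 0)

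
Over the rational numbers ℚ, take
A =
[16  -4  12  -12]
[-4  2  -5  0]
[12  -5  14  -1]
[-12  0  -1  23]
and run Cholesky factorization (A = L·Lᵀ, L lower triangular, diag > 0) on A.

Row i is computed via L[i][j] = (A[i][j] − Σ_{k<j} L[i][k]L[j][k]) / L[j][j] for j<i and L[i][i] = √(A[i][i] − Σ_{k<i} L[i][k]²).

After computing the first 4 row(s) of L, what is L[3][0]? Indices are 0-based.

Step 1: L[0][0] = √(16) = 4.
  L[1][0] = (-4) / L[0][0] = -1.
Step 2: L[1][1] = √(1) = 1.
  L[2][0] = (12) / L[0][0] = 3.
  L[2][1] = (-2) / L[1][1] = -2.
Step 3: L[2][2] = √(1) = 1.
  L[3][0] = (-12) / L[0][0] = -3.
  L[3][1] = (-3) / L[1][1] = -3.
  L[3][2] = (2) / L[2][2] = 2.
Step 4: L[3][3] = √(1) = 1.

L[3][0] = -3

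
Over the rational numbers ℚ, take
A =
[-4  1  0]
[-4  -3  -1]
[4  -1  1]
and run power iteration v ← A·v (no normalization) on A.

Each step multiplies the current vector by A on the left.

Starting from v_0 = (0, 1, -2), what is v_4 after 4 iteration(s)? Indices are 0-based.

v_4 = (-76, -104, 56)

v_0 = (0, 1, -2).
v_1 = A·v_0 = (1, -1, -3).
v_2 = A·v_1 = (-5, 2, 2).
v_3 = A·v_2 = (22, 12, -20).
v_4 = A·v_3 = (-76, -104, 56).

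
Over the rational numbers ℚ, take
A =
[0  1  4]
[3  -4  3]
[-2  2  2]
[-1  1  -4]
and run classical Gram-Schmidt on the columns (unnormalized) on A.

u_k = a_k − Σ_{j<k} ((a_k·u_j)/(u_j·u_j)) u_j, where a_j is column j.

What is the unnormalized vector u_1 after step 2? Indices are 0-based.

Step 1: u_0 = a_0 = (0, 3, -2, -1).
Step 2: u_1 = a_1 − (-17/14)·u_0 = (1, -5/14, -3/7, -3/14).

u_1 = (1, -5/14, -3/7, -3/14)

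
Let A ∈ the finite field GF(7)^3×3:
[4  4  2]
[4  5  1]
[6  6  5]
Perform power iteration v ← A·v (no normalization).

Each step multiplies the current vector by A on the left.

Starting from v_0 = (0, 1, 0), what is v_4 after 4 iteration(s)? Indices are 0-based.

v_4 = (0, 4, 6)

v_0 = (0, 1, 0).
v_1 = A·v_0 = (4, 5, 6).
v_2 = A·v_1 = (6, 5, 0).
v_3 = A·v_2 = (2, 0, 3).
v_4 = A·v_3 = (0, 4, 6).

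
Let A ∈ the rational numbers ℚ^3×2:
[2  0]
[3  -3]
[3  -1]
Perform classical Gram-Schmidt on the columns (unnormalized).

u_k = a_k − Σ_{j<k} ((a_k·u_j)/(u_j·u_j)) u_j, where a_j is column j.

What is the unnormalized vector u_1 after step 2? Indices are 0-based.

Step 1: u_0 = a_0 = (2, 3, 3).
Step 2: u_1 = a_1 − (-6/11)·u_0 = (12/11, -15/11, 7/11).

u_1 = (12/11, -15/11, 7/11)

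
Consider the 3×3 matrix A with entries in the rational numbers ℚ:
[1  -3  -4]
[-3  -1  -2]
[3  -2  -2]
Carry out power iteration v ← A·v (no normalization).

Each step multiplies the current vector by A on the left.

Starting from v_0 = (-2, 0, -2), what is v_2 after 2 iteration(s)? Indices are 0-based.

v_2 = (-16, -24, 2)

v_0 = (-2, 0, -2).
v_1 = A·v_0 = (6, 10, -2).
v_2 = A·v_1 = (-16, -24, 2).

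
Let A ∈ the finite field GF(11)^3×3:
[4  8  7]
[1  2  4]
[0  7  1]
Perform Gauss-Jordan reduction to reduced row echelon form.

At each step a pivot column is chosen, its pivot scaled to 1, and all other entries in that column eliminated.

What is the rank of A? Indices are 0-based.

step 1: normalize row 0 (÷4) = (1, 2, 10)
  row 1: subtract 1×row0 = (0, 0, 5)
step 2: exchange rows 1,2
step 2: normalize row 1 (÷7) = (0, 1, 8)
  row 0: subtract 2×row1 = (1, 0, 5)
step 3: normalize row 2 (÷5) = (0, 0, 1)
  row 0: subtract 5×row2 = (1, 0, 0)
  row 1: subtract 8×row2 = (0, 1, 0)

rank = 3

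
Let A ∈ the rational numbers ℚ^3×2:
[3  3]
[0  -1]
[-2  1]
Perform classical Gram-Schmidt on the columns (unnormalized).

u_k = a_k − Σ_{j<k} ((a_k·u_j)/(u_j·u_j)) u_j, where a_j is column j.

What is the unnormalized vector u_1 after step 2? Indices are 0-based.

u_1 = (18/13, -1, 27/13)

Step 1: u_0 = a_0 = (3, 0, -2).
Step 2: u_1 = a_1 − (7/13)·u_0 = (18/13, -1, 27/13).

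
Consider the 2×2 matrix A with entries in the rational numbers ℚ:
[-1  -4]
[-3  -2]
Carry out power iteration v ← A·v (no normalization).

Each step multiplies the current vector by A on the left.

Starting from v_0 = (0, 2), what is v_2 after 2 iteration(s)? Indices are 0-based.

v_0 = (0, 2).
v_1 = A·v_0 = (-8, -4).
v_2 = A·v_1 = (24, 32).

v_2 = (24, 32)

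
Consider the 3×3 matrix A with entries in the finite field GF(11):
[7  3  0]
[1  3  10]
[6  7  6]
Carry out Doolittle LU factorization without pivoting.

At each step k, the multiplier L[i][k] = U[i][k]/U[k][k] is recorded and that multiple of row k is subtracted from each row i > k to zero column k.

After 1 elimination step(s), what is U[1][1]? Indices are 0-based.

U[1][1] = 1

Step 1: pivot at (0,0) is 7.
  row1 ← row1 − (8)·row0  ⇒  L[1][0]=8, U row1=(0, 1, 10)
  row2 ← row2 − (4)·row0  ⇒  L[2][0]=4, U row2=(0, 6, 6)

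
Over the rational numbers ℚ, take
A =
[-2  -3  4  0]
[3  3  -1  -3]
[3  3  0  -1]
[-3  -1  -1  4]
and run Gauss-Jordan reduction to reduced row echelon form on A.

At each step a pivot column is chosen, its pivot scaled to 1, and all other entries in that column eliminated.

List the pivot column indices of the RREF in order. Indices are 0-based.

step 1: normalize row 0 (÷-2) = (1, 3/2, -2, 0)
  row 1: subtract 3×row0 = (0, -3/2, 5, -3)
  row 2: subtract 3×row0 = (0, -3/2, 6, -1)
  row 3: subtract -3×row0 = (0, 7/2, -7, 4)
step 2: normalize row 1 (÷-3/2) = (0, 1, -10/3, 2)
  row 0: subtract 3/2×row1 = (1, 0, 3, -3)
  row 2: subtract -3/2×row1 = (0, 0, 1, 2)
  row 3: subtract 7/2×row1 = (0, 0, 14/3, -3)
step 3: normalize row 2 (÷1) = (0, 0, 1, 2)
  row 0: subtract 3×row2 = (1, 0, 0, -9)
  row 1: subtract -10/3×row2 = (0, 1, 0, 26/3)
  row 3: subtract 14/3×row2 = (0, 0, 0, -37/3)
step 4: normalize row 3 (÷-37/3) = (0, 0, 0, 1)
  row 0: subtract -9×row3 = (1, 0, 0, 0)
  row 1: subtract 26/3×row3 = (0, 1, 0, 0)
  row 2: subtract 2×row3 = (0, 0, 1, 0)

pivot columns: 0, 1, 2, 3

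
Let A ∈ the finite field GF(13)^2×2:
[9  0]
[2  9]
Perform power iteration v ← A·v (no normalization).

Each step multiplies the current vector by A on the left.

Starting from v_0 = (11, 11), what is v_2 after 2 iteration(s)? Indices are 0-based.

v_2 = (7, 0)

v_0 = (11, 11).
v_1 = A·v_0 = (8, 4).
v_2 = A·v_1 = (7, 0).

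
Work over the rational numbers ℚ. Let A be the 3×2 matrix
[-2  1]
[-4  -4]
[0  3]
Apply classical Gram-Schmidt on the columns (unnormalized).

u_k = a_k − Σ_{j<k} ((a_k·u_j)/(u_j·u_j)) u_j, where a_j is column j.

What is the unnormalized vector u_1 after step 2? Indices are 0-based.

Step 1: u_0 = a_0 = (-2, -4, 0).
Step 2: u_1 = a_1 − (7/10)·u_0 = (12/5, -6/5, 3).

u_1 = (12/5, -6/5, 3)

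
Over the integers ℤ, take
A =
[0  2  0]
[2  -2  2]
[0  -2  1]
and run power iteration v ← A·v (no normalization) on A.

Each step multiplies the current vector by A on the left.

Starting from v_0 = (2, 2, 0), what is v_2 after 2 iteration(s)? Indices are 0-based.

v_2 = (0, 0, -4)

v_0 = (2, 2, 0).
v_1 = A·v_0 = (4, 0, -4).
v_2 = A·v_1 = (0, 0, -4).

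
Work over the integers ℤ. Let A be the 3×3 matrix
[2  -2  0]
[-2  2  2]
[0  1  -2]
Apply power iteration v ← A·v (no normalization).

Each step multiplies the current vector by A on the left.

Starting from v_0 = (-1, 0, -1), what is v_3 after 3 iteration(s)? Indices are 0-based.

v_3 = (-24, 16, 16)

v_0 = (-1, 0, -1).
v_1 = A·v_0 = (-2, 0, 2).
v_2 = A·v_1 = (-4, 8, -4).
v_3 = A·v_2 = (-24, 16, 16).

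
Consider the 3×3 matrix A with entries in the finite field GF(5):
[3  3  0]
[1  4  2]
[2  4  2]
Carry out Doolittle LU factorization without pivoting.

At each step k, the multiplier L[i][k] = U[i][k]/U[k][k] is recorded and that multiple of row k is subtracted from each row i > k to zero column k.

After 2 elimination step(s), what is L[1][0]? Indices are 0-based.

L[1][0] = 2

[col 0] pivot 3
  R1 -= 2*R0 → (0, 3, 2)  (L[1][0] := 2)
  R2 -= 4*R0 → (0, 2, 2)  (L[2][0] := 4)
[col 1] pivot 3
  R2 -= 4*R1 → (0, 0, 4)  (L[2][1] := 4)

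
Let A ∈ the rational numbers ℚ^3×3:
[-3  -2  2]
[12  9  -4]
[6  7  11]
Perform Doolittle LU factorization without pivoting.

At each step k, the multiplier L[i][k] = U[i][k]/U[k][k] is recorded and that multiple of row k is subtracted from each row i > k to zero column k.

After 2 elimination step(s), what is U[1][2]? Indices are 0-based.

U[1][2] = 4

k=0: U[0][0]=-3
  eliminate (1,0): mult=-4, new row 1: (0, 1, 4); set L[1][0]=-4
  eliminate (2,0): mult=-2, new row 2: (0, 3, 15); set L[2][0]=-2
k=1: U[1][1]=1
  eliminate (2,1): mult=3, new row 2: (0, 0, 3); set L[2][1]=3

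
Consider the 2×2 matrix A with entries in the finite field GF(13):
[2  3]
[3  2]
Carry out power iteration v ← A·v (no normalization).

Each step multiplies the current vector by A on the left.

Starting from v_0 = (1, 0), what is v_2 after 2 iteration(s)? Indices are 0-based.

v_2 = (0, 12)

v_0 = (1, 0).
v_1 = A·v_0 = (2, 3).
v_2 = A·v_1 = (0, 12).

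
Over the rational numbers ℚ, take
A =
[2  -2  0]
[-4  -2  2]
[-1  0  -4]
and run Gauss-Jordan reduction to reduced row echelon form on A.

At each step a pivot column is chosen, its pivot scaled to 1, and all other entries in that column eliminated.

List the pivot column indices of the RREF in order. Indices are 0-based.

step 1: normalize row 0 (÷2) = (1, -1, 0)
  row 1: subtract -4×row0 = (0, -6, 2)
  row 2: subtract -1×row0 = (0, -1, -4)
step 2: normalize row 1 (÷-6) = (0, 1, -1/3)
  row 0: subtract -1×row1 = (1, 0, -1/3)
  row 2: subtract -1×row1 = (0, 0, -13/3)
step 3: normalize row 2 (÷-13/3) = (0, 0, 1)
  row 0: subtract -1/3×row2 = (1, 0, 0)
  row 1: subtract -1/3×row2 = (0, 1, 0)

pivot columns: 0, 1, 2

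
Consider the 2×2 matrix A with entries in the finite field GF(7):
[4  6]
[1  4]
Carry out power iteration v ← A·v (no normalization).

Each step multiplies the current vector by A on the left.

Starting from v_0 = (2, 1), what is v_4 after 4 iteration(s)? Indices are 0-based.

v_0 = (2, 1).
v_1 = A·v_0 = (0, 6).
v_2 = A·v_1 = (1, 3).
v_3 = A·v_2 = (1, 6).
v_4 = A·v_3 = (5, 4).

v_4 = (5, 4)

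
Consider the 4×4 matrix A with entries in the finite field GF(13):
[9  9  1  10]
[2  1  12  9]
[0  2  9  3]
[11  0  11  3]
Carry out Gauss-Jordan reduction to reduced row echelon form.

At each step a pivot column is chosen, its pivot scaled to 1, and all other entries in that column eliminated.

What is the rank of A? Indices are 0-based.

rank = 4

step 1: normalize row 0 (÷9) = (1, 1, 3, 4)
  row 1: subtract 2×row0 = (0, 12, 6, 1)
  row 3: subtract 11×row0 = (0, 2, 4, 11)
step 2: normalize row 1 (÷12) = (0, 1, 7, 12)
  row 0: subtract 1×row1 = (1, 0, 9, 5)
  row 2: subtract 2×row1 = (0, 0, 8, 5)
  row 3: subtract 2×row1 = (0, 0, 3, 0)
step 3: normalize row 2 (÷8) = (0, 0, 1, 12)
  row 0: subtract 9×row2 = (1, 0, 0, 1)
  row 1: subtract 7×row2 = (0, 1, 0, 6)
  row 3: subtract 3×row2 = (0, 0, 0, 3)
step 4: normalize row 3 (÷3) = (0, 0, 0, 1)
  row 0: subtract 1×row3 = (1, 0, 0, 0)
  row 1: subtract 6×row3 = (0, 1, 0, 0)
  row 2: subtract 12×row3 = (0, 0, 1, 0)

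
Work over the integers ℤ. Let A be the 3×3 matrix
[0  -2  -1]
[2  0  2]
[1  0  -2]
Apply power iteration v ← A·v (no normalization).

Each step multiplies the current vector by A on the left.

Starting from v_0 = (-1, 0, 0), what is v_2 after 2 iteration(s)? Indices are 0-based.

v_0 = (-1, 0, 0).
v_1 = A·v_0 = (0, -2, -1).
v_2 = A·v_1 = (5, -2, 2).

v_2 = (5, -2, 2)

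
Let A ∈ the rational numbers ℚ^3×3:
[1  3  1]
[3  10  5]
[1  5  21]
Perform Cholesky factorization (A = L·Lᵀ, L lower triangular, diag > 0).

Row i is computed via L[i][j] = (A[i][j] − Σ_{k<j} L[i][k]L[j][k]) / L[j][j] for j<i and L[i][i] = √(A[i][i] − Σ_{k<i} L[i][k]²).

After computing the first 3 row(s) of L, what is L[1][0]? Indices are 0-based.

L[1][0] = 3

Step 1: L[0][0] = √(1) = 1.
  L[1][0] = (3) / L[0][0] = 3.
Step 2: L[1][1] = √(1) = 1.
  L[2][0] = (1) / L[0][0] = 1.
  L[2][1] = (2) / L[1][1] = 2.
Step 3: L[2][2] = √(16) = 4.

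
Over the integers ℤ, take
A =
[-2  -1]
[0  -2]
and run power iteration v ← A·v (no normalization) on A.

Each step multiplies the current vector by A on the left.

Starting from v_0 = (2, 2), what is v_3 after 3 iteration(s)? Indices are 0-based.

v_3 = (-40, -16)

v_0 = (2, 2).
v_1 = A·v_0 = (-6, -4).
v_2 = A·v_1 = (16, 8).
v_3 = A·v_2 = (-40, -16).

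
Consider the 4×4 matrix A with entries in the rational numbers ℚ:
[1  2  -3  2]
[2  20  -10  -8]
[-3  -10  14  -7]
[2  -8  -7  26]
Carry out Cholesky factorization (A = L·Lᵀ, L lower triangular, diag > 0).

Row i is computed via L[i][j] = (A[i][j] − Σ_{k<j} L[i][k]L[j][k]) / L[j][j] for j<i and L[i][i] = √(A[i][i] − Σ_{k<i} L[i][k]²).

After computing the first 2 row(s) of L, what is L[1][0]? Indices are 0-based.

Step 1: L[0][0] = √(1) = 1.
  L[1][0] = (2) / L[0][0] = 2.
Step 2: L[1][1] = √(16) = 4.

L[1][0] = 2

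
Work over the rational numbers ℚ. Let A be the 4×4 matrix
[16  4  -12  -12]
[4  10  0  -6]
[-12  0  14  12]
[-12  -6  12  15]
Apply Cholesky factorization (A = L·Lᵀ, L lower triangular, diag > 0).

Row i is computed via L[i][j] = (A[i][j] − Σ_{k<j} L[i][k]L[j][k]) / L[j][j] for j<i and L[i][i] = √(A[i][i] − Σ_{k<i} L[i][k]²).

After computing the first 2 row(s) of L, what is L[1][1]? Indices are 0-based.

Step 1: L[0][0] = √(16) = 4.
  L[1][0] = (4) / L[0][0] = 1.
Step 2: L[1][1] = √(9) = 3.

L[1][1] = 3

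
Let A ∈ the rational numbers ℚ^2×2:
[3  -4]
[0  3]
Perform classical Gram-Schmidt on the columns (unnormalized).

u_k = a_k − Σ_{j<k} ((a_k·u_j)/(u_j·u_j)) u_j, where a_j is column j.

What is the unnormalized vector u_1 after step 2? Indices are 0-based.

u_1 = (0, 3)

Step 1: u_0 = a_0 = (3, 0).
Step 2: u_1 = a_1 − (-4/3)·u_0 = (0, 3).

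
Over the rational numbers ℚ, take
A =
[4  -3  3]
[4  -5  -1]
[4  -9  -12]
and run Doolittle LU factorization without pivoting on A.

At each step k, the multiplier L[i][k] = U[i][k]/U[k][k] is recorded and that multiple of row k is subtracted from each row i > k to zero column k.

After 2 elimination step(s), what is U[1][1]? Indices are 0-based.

U[1][1] = -2

k=0: U[0][0]=4
  eliminate (1,0): mult=1, new row 1: (0, -2, -4); set L[1][0]=1
  eliminate (2,0): mult=1, new row 2: (0, -6, -15); set L[2][0]=1
k=1: U[1][1]=-2
  eliminate (2,1): mult=3, new row 2: (0, 0, -3); set L[2][1]=3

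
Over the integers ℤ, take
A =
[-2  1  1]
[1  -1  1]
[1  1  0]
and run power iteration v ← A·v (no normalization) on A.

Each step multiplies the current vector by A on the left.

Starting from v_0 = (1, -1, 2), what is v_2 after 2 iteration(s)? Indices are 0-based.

v_2 = (6, -5, 3)

v_0 = (1, -1, 2).
v_1 = A·v_0 = (-1, 4, 0).
v_2 = A·v_1 = (6, -5, 3).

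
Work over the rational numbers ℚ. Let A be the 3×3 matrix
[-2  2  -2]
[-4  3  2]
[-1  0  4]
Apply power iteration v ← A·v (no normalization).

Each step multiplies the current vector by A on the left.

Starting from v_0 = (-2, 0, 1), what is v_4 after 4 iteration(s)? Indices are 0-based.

v_0 = (-2, 0, 1).
v_1 = A·v_0 = (2, 10, 6).
v_2 = A·v_1 = (4, 34, 22).
v_3 = A·v_2 = (16, 130, 84).
v_4 = A·v_3 = (60, 494, 320).

v_4 = (60, 494, 320)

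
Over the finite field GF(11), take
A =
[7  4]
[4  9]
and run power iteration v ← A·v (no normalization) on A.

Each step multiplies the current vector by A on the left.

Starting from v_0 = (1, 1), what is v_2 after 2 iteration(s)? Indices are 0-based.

v_2 = (8, 7)

v_0 = (1, 1).
v_1 = A·v_0 = (0, 2).
v_2 = A·v_1 = (8, 7).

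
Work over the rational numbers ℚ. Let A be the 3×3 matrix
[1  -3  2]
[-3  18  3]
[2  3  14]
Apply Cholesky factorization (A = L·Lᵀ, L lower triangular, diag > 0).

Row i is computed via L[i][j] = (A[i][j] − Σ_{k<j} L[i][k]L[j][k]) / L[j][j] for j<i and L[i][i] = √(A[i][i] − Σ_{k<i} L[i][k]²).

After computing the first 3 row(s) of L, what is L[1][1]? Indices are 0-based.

Step 1: L[0][0] = √(1) = 1.
  L[1][0] = (-3) / L[0][0] = -3.
Step 2: L[1][1] = √(9) = 3.
  L[2][0] = (2) / L[0][0] = 2.
  L[2][1] = (9) / L[1][1] = 3.
Step 3: L[2][2] = √(1) = 1.

L[1][1] = 3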